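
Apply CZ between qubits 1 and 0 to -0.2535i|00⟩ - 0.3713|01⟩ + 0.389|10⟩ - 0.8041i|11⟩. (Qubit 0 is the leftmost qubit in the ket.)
-0.2535i|00⟩ - 0.3713|01⟩ + 0.389|10⟩ + 0.8041i|11⟩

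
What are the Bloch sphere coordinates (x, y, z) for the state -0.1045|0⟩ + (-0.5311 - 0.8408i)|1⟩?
(0.111, 0.1757, -0.9781)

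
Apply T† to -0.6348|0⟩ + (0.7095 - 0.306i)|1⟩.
-0.6348|0⟩ + (0.2853 - 0.7181i)|1⟩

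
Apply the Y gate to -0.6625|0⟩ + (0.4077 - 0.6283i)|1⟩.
(-0.6283 - 0.4077i)|0⟩ - 0.6625i|1⟩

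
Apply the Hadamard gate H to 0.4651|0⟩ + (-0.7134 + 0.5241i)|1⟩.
(-0.1756 + 0.3706i)|0⟩ + (0.8333 - 0.3706i)|1⟩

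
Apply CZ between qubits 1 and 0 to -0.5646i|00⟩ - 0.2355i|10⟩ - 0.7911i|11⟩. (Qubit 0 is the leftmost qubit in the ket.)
-0.5646i|00⟩ - 0.2355i|10⟩ + 0.7911i|11⟩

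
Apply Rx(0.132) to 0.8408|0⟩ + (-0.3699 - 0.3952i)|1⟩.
(0.8129 + 0.0244i)|0⟩ + (-0.3691 - 0.4498i)|1⟩

Rx(0.132) = [[cos(θ/2), −i·sin(θ/2)], [−i·sin(θ/2), cos(θ/2)]]; θ = 0.132, cos(θ/2) ≈ 0.997823, sin(θ/2) ≈ 0.0659521.
With a = amp(|0⟩) = 0.8408 and b = amp(|1⟩) = (-0.3699 - 0.3952i):
new amp(|0⟩) = (0.997823)·a + (-0.0659521i)·b = (0.8129 + 0.0244i)
new amp(|1⟩) = (-0.0659521i)·a + (0.997823)·b = (-0.3691 - 0.4498i)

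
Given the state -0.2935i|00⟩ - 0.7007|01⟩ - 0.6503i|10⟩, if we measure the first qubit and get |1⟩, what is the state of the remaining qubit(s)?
-i|0⟩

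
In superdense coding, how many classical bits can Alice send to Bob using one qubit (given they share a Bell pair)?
2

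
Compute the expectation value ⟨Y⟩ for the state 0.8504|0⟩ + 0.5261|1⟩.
0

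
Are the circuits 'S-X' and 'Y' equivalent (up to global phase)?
No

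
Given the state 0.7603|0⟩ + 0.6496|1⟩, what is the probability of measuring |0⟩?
0.5781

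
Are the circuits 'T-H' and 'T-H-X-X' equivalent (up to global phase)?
Yes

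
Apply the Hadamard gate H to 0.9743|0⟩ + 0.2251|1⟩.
0.8481|0⟩ + 0.5298|1⟩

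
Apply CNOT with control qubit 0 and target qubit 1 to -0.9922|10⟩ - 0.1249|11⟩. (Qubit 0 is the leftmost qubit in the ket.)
-0.1249|10⟩ - 0.9922|11⟩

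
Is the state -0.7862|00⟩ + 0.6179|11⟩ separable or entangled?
Entangled

Writing the state as a|00⟩ + b|01⟩ + c|10⟩ + d|11⟩, it is a product state iff ad − bc = 0.
Here (a, b, c, d) = (-0.7862, 0, 0, 0.6179): ad − bc = (-0.7862)(0.6179) − (0)(0) = -0.4858 ≠ 0, so the state is entangled.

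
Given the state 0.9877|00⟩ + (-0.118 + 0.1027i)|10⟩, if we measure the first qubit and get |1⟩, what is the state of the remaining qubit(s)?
(-0.7543 + 0.6565i)|0⟩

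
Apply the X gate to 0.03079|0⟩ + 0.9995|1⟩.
0.9995|0⟩ + 0.03079|1⟩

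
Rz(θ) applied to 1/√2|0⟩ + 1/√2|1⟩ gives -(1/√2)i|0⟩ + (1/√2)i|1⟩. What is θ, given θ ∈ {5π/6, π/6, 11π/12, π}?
π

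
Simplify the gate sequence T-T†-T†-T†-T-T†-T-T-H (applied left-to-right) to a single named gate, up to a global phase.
H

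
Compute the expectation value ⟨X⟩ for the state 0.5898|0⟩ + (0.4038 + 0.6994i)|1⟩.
0.4763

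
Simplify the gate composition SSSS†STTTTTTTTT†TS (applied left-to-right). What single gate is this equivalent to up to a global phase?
I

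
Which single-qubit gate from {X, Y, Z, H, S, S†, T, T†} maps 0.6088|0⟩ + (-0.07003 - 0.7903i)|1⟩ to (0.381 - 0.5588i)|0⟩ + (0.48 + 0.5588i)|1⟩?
H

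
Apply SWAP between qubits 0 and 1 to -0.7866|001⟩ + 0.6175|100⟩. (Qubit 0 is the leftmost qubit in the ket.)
-0.7866|001⟩ + 0.6175|010⟩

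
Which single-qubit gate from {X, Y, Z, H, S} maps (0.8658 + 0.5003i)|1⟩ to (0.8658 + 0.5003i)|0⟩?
X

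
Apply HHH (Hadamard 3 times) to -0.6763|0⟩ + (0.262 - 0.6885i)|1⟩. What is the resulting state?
(-0.293 - 0.4868i)|0⟩ + (-0.6635 + 0.4868i)|1⟩

H² = I, so H^3 = H: a single Hadamard. With (a, b) = (-0.6763, (0.262 - 0.6885i)), H gives ((a + b)/√2, (a − b)/√2) = ((-0.293 - 0.4868i), (-0.6635 + 0.4868i)).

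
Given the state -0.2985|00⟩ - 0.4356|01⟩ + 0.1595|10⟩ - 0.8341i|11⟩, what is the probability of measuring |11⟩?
0.6957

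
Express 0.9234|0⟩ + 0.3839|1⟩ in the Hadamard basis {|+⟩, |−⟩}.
0.9244|+⟩ + 0.3815|−⟩

With |ψ⟩ = α|0⟩ + β|1⟩, the Hadamard-basis coefficients are ⟨+|ψ⟩ = (α + β)/√2 and ⟨−|ψ⟩ = (α − β)/√2.
Here α = 0.9234, β = 0.3839: (α + β)/√2 = 0.9244, (α − β)/√2 = 0.3815.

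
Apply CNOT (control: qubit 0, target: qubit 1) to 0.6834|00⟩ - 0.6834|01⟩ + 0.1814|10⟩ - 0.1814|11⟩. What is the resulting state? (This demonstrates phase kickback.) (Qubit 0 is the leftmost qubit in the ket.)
0.6834|00⟩ - 0.6834|01⟩ - 0.1814|10⟩ + 0.1814|11⟩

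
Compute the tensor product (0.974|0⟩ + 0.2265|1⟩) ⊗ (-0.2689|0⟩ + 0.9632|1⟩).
-0.2619|00⟩ + 0.9382|01⟩ - 0.06091|10⟩ + 0.2182|11⟩

amp(|b₁b₂…⟩) = product of the factor amplitudes for bits b₁, b₂, …; only kets whose every factor amplitude is nonzero survive.
|00⟩: (0.974)(-0.2689) = -0.2619
|01⟩: (0.974)(0.9632) = 0.9382
|10⟩: (0.2265)(-0.2689) = -0.06091
|11⟩: (0.2265)(0.9632) = 0.2182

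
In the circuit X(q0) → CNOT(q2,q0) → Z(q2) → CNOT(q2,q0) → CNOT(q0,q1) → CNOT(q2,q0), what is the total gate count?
6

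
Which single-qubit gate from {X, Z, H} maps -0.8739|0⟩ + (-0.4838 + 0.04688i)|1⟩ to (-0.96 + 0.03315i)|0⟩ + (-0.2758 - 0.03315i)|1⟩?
H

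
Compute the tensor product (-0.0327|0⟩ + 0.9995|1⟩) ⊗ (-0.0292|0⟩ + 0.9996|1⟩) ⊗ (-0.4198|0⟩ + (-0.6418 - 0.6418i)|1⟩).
-0.0004008|000⟩ + (-0.0006128 - 0.0006128i)|001⟩ + 0.01372|010⟩ + (0.02098 + 0.02098i)|011⟩ + 0.01225|100⟩ + (0.01873 + 0.01873i)|101⟩ - 0.4194|110⟩ + (-0.6412 - 0.6412i)|111⟩

amp(|b₁b₂…⟩) = product of the factor amplitudes for bits b₁, b₂, …; only kets whose every factor amplitude is nonzero survive.
|000⟩: (-0.0327)(-0.0292)(-0.4198) = -0.0004008
|001⟩: (-0.0327)(-0.0292)(-0.6418 - 0.6418i) = (-0.0006128 - 0.0006128i)
|010⟩: (-0.0327)(0.9996)(-0.4198) = 0.01372
|011⟩: (-0.0327)(0.9996)(-0.6418 - 0.6418i) = (0.02098 + 0.02098i)
|100⟩: (0.9995)(-0.0292)(-0.4198) = 0.01225
|101⟩: (0.9995)(-0.0292)(-0.6418 - 0.6418i) = (0.01873 + 0.01873i)
|110⟩: (0.9995)(0.9996)(-0.4198) = -0.4194
|111⟩: (0.9995)(0.9996)(-0.6418 - 0.6418i) = (-0.6412 - 0.6412i)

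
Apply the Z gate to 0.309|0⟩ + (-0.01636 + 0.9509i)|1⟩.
0.309|0⟩ + (0.01636 - 0.9509i)|1⟩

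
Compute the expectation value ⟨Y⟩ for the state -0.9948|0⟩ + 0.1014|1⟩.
0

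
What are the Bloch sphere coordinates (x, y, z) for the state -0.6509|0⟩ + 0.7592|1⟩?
(-0.9883, 0, -0.1527)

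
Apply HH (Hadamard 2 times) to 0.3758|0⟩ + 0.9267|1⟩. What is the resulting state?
0.3758|0⟩ + 0.9267|1⟩

H² = I, so an even number of Hadamards cancels: H^2 = I and the state is unchanged.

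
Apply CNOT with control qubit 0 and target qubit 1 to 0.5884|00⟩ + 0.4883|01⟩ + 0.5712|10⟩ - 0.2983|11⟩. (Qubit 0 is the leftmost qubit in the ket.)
0.5884|00⟩ + 0.4883|01⟩ - 0.2983|10⟩ + 0.5712|11⟩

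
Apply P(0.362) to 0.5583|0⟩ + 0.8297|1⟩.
0.5583|0⟩ + (0.7759 + 0.2938i)|1⟩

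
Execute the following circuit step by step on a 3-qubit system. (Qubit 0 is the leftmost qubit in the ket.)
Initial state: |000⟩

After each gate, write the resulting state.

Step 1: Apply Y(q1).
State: i|010⟩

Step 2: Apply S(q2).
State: i|010⟩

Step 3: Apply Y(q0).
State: -|110⟩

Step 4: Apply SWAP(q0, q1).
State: -|110⟩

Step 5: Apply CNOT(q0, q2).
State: -|111⟩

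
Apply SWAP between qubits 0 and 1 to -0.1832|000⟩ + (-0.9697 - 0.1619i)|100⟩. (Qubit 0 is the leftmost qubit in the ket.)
-0.1832|000⟩ + (-0.9697 - 0.1619i)|010⟩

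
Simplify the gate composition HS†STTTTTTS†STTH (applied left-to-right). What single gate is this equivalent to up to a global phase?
I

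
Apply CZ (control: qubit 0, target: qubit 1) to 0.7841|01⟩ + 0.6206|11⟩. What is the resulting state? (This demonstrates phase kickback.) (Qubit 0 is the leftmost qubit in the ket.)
0.7841|01⟩ - 0.6206|11⟩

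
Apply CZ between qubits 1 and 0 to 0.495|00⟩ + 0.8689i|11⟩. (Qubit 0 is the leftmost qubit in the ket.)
0.495|00⟩ - 0.8689i|11⟩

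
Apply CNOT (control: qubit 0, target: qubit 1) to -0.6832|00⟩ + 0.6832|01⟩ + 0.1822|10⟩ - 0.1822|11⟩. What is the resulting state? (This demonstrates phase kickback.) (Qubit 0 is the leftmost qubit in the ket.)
-0.6832|00⟩ + 0.6832|01⟩ - 0.1822|10⟩ + 0.1822|11⟩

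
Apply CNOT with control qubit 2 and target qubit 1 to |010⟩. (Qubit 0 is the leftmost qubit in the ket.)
|010⟩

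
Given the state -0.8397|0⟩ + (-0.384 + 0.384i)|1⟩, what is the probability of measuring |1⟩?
0.2949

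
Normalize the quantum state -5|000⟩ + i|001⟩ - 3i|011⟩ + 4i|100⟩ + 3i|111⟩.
-0.6455|000⟩ + 0.1291i|001⟩ - 0.3873i|011⟩ + 0.5164i|100⟩ + 0.3873i|111⟩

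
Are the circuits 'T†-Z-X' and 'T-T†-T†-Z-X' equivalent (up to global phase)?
Yes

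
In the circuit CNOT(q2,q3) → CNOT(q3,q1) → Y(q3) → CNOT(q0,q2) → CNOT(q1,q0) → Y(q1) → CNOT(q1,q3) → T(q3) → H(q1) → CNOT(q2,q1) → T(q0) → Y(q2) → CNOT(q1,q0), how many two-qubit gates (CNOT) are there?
7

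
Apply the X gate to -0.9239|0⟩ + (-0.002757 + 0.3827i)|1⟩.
(-0.002757 + 0.3827i)|0⟩ - 0.9239|1⟩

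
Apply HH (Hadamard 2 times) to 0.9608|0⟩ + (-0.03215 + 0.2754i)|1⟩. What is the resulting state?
0.9608|0⟩ + (-0.03215 + 0.2754i)|1⟩

H² = I, so an even number of Hadamards cancels: H^2 = I and the state is unchanged.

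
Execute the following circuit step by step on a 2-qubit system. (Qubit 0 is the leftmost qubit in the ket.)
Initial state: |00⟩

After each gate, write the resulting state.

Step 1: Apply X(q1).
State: |01⟩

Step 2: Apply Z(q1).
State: -|01⟩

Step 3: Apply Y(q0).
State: -i|11⟩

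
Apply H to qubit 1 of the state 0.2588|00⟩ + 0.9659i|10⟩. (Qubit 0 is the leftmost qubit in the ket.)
0.183|00⟩ + 0.183|01⟩ + 0.683i|10⟩ + 0.683i|11⟩

H on qubit 1 mixes each pair of kets that differ only in qubit 1: amplitudes (a, b) of (|…0…⟩, |…1…⟩) become ((a + b)/√2, (a − b)/√2). Kets absent from the input have amplitude 0.
(|00⟩, |01⟩): (a, b) = (0.2588, 0) → (0.183, 0.183)
(|10⟩, |11⟩): (a, b) = (0.9659i, 0) → (0.683i, 0.683i)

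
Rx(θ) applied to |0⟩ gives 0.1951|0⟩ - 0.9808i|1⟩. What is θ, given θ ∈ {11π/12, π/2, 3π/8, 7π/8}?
7π/8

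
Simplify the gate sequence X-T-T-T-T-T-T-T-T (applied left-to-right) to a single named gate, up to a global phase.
X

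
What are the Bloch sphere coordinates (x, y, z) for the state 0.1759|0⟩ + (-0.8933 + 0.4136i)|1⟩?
(-0.3143, 0.1455, -0.9381)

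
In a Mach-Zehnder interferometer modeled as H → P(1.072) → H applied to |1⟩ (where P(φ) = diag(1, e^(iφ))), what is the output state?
(0.2608 - 0.4391i)|0⟩ + (0.7392 + 0.4391i)|1⟩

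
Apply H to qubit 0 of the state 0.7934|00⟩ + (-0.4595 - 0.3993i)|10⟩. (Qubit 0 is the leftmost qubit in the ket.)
(0.2361 - 0.2823i)|00⟩ + (0.8859 + 0.2823i)|10⟩

H on qubit 0 mixes each pair of kets that differ only in qubit 0: amplitudes (a, b) of (|…0…⟩, |…1…⟩) become ((a + b)/√2, (a − b)/√2). Kets absent from the input have amplitude 0.
(|00⟩, |10⟩): (a, b) = (0.7934, (-0.4595 - 0.3993i)) → ((0.2361 - 0.2823i), (0.8859 + 0.2823i))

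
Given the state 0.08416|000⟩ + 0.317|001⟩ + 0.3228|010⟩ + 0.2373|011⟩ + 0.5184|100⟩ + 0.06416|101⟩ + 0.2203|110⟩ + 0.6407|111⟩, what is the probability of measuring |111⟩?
0.4105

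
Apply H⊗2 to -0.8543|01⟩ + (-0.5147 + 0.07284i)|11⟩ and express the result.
(-0.6845 + 0.03642i)|00⟩ + (0.6845 - 0.03642i)|01⟩ + (-0.1698 - 0.03642i)|10⟩ + (0.1698 + 0.03642i)|11⟩

H⊗2 gives amp(|y⟩) = (1/2) Σ_x (−1)^(x·y) amp(|x⟩), where x·y is the number of positions in which both x and y have a 1.
|00⟩: (-0.8543 + (-0.5147 + 0.07284i))/2 = (-0.6845 + 0.03642i)
|01⟩: (0.8543 - (-0.5147 + 0.07284i))/2 = (0.6845 - 0.03642i)
|10⟩: (-0.8543 - (-0.5147 + 0.07284i))/2 = (-0.1698 - 0.03642i)
|11⟩: (0.8543 + (-0.5147 + 0.07284i))/2 = (0.1698 + 0.03642i)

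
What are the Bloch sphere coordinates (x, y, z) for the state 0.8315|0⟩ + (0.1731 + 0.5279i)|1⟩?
(0.2879, 0.8779, 0.3828)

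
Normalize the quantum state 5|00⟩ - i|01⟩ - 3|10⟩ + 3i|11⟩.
0.7538|00⟩ - 0.1508i|01⟩ - 0.4523|10⟩ + 0.4523i|11⟩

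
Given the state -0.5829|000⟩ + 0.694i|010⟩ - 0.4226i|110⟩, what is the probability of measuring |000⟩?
0.3398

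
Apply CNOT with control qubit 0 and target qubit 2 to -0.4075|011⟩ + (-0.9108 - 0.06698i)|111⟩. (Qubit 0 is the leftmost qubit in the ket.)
-0.4075|011⟩ + (-0.9108 - 0.06698i)|110⟩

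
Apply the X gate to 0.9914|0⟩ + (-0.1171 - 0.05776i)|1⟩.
(-0.1171 - 0.05776i)|0⟩ + 0.9914|1⟩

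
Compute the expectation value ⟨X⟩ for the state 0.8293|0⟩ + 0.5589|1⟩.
0.927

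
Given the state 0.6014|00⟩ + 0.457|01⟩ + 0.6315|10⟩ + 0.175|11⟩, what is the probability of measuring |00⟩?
0.3617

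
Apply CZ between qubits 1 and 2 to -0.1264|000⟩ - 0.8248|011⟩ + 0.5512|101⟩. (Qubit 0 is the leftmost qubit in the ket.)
-0.1264|000⟩ + 0.8248|011⟩ + 0.5512|101⟩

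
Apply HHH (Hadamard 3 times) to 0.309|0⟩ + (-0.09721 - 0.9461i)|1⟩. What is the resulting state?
(0.1498 - 0.669i)|0⟩ + (0.2872 + 0.669i)|1⟩

H² = I, so H^3 = H: a single Hadamard. With (a, b) = (0.309, (-0.09721 - 0.9461i)), H gives ((a + b)/√2, (a − b)/√2) = ((0.1498 - 0.669i), (0.2872 + 0.669i)).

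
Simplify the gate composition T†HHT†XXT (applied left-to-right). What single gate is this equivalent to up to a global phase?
T†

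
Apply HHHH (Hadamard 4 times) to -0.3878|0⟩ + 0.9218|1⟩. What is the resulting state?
-0.3878|0⟩ + 0.9218|1⟩

H² = I, so an even number of Hadamards cancels: H^4 = I and the state is unchanged.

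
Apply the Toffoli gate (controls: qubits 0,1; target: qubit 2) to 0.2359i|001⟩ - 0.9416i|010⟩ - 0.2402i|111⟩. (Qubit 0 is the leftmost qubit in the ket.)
0.2359i|001⟩ - 0.9416i|010⟩ - 0.2402i|110⟩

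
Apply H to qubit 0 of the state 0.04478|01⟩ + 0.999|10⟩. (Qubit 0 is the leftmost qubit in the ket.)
0.7064|00⟩ + 0.03166|01⟩ - 0.7064|10⟩ + 0.03166|11⟩

H on qubit 0 mixes each pair of kets that differ only in qubit 0: amplitudes (a, b) of (|…0…⟩, |…1…⟩) become ((a + b)/√2, (a − b)/√2). Kets absent from the input have amplitude 0.
(|00⟩, |10⟩): (a, b) = (0, 0.999) → (0.7064, -0.7064)
(|01⟩, |11⟩): (a, b) = (0.04478, 0) → (0.03166, 0.03166)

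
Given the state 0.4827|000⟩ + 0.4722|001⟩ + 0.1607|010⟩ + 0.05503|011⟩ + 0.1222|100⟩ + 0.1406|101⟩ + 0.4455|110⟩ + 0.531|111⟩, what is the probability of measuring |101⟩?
0.01977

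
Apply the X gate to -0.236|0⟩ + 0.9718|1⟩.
0.9718|0⟩ - 0.236|1⟩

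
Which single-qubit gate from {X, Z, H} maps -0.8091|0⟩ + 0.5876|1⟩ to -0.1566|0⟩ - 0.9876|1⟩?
H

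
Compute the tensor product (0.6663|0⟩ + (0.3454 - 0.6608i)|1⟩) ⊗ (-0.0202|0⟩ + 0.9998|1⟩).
-0.01346|00⟩ + 0.6662|01⟩ + (-0.006977 + 0.01335i)|10⟩ + (0.3453 - 0.6607i)|11⟩

amp(|b₁b₂…⟩) = product of the factor amplitudes for bits b₁, b₂, …; only kets whose every factor amplitude is nonzero survive.
|00⟩: (0.6663)(-0.0202) = -0.01346
|01⟩: (0.6663)(0.9998) = 0.6662
|10⟩: (0.3454 - 0.6608i)(-0.0202) = (-0.006977 + 0.01335i)
|11⟩: (0.3454 - 0.6608i)(0.9998) = (0.3453 - 0.6607i)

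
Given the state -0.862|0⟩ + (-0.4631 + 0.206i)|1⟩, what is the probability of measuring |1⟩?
0.2569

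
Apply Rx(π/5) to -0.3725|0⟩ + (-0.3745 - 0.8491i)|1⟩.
(-0.6167 + 0.1157i)|0⟩ + (-0.3562 - 0.6924i)|1⟩

Rx(π/5) = [[cos(θ/2), −i·sin(θ/2)], [−i·sin(θ/2), cos(θ/2)]]; θ = π/5, cos(θ/2) ≈ 0.951057, sin(θ/2) ≈ 0.309017.
With a = amp(|0⟩) = -0.3725 and b = amp(|1⟩) = (-0.3745 - 0.8491i):
new amp(|0⟩) = (0.951057)·a + (-0.309017i)·b = (-0.6167 + 0.1157i)
new amp(|1⟩) = (-0.309017i)·a + (0.951057)·b = (-0.3562 - 0.6924i)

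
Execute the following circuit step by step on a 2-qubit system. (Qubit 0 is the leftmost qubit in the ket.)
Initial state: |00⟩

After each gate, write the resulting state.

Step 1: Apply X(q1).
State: |01⟩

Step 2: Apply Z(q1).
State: -|01⟩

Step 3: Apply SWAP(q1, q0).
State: -|10⟩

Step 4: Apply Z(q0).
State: |10⟩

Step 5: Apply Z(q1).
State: |10⟩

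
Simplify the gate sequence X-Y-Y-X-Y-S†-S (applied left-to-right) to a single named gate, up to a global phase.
Y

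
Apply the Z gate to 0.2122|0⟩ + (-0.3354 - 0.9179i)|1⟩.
0.2122|0⟩ + (0.3354 + 0.9179i)|1⟩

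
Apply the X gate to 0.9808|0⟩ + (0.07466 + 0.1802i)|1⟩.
(0.07466 + 0.1802i)|0⟩ + 0.9808|1⟩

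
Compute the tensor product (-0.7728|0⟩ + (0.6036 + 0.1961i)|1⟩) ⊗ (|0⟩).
-0.7728|00⟩ + (0.6036 + 0.1961i)|10⟩

amp(|b₁b₂…⟩) = product of the factor amplitudes for bits b₁, b₂, …; only kets whose every factor amplitude is nonzero survive.
|00⟩: (-0.7728)(1) = -0.7728
|10⟩: (0.6036 + 0.1961i)(1) = (0.6036 + 0.1961i)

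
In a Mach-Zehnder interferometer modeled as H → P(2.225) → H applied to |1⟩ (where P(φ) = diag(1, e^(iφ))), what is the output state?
(0.8043 - 0.3968i)|0⟩ + (0.1957 + 0.3968i)|1⟩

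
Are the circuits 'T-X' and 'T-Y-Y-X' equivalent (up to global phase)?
Yes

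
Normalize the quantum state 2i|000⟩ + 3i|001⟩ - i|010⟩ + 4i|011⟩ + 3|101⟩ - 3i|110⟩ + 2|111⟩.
0.2774i|000⟩ + 0.416i|001⟩ - 0.1387i|010⟩ + 0.5547i|011⟩ + 0.416|101⟩ - 0.416i|110⟩ + 0.2774|111⟩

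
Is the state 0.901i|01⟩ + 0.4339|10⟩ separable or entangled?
Entangled

Writing the state as a|00⟩ + b|01⟩ + c|10⟩ + d|11⟩, it is a product state iff ad − bc = 0.
Here (a, b, c, d) = (0, 0.901i, 0.4339, 0): ad − bc = (0)(0) − (0.901i)(0.4339) = -0.3909i ≠ 0, so the state is entangled.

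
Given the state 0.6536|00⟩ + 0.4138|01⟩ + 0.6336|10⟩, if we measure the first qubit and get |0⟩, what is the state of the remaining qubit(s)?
0.8449|0⟩ + 0.5349|1⟩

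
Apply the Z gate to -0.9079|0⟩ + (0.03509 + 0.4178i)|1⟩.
-0.9079|0⟩ + (-0.03509 - 0.4178i)|1⟩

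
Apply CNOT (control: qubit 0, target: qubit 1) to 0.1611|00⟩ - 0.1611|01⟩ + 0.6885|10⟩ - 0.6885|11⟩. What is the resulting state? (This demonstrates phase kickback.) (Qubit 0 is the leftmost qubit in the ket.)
0.1611|00⟩ - 0.1611|01⟩ - 0.6885|10⟩ + 0.6885|11⟩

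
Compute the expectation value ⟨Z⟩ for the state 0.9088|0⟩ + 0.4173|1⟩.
0.6518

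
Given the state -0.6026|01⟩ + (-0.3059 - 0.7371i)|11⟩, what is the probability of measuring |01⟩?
0.3631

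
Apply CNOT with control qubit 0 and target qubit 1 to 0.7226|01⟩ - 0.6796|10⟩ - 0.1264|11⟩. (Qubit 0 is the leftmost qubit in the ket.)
0.7226|01⟩ - 0.1264|10⟩ - 0.6796|11⟩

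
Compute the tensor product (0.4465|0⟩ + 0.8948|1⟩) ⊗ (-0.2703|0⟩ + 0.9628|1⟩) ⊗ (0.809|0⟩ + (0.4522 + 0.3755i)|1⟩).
-0.09764|000⟩ + (-0.05458 - 0.04532i)|001⟩ + 0.3478|010⟩ + (0.1944 + 0.1614i)|011⟩ - 0.1957|100⟩ + (-0.1094 - 0.09082i)|101⟩ + 0.697|110⟩ + (0.3896 + 0.3235i)|111⟩

amp(|b₁b₂…⟩) = product of the factor amplitudes for bits b₁, b₂, …; only kets whose every factor amplitude is nonzero survive.
|000⟩: (0.4465)(-0.2703)(0.809) = -0.09764
|001⟩: (0.4465)(-0.2703)(0.4522 + 0.3755i) = (-0.05458 - 0.04532i)
|010⟩: (0.4465)(0.9628)(0.809) = 0.3478
|011⟩: (0.4465)(0.9628)(0.4522 + 0.3755i) = (0.1944 + 0.1614i)
|100⟩: (0.8948)(-0.2703)(0.809) = -0.1957
|101⟩: (0.8948)(-0.2703)(0.4522 + 0.3755i) = (-0.1094 - 0.09082i)
|110⟩: (0.8948)(0.9628)(0.809) = 0.697
|111⟩: (0.8948)(0.9628)(0.4522 + 0.3755i) = (0.3896 + 0.3235i)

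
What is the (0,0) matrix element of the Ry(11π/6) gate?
-0.9659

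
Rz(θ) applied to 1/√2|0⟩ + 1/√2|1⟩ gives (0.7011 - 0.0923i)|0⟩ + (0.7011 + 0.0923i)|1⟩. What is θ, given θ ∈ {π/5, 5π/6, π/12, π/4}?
π/12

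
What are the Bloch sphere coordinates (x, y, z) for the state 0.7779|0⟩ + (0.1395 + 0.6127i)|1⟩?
(0.217, 0.9532, 0.2103)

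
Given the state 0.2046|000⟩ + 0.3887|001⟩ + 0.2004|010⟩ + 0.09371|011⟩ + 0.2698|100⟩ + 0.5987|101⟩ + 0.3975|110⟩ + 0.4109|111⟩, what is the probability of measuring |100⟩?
0.07279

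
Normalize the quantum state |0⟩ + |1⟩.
1/√2|0⟩ + 1/√2|1⟩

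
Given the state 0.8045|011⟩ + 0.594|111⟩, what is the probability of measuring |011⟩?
0.6472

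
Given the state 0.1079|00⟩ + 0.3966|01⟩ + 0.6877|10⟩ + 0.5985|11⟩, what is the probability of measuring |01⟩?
0.1573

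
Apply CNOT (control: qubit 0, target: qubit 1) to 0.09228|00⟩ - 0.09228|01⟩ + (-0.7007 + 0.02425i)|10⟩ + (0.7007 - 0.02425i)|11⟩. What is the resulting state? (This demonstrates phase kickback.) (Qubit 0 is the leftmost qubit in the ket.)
0.09228|00⟩ - 0.09228|01⟩ + (0.7007 - 0.02425i)|10⟩ + (-0.7007 + 0.02425i)|11⟩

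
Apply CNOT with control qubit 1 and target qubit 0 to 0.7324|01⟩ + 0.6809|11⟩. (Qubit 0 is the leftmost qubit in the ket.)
0.6809|01⟩ + 0.7324|11⟩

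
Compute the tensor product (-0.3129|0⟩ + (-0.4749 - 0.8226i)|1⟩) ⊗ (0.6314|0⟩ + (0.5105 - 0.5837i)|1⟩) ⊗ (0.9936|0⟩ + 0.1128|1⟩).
-0.1963|000⟩ - 0.02229|001⟩ + (-0.1587 + 0.1815i)|010⟩ + (-0.01802 + 0.0206i)|011⟩ + (-0.2979 - 0.5161i)|100⟩ + (-0.03382 - 0.05859i)|101⟩ + (-0.718 - 0.1418i)|110⟩ + (-0.08151 - 0.0161i)|111⟩

amp(|b₁b₂…⟩) = product of the factor amplitudes for bits b₁, b₂, …; only kets whose every factor amplitude is nonzero survive.
|000⟩: (-0.3129)(0.6314)(0.9936) = -0.1963
|001⟩: (-0.3129)(0.6314)(0.1128) = -0.02229
|010⟩: (-0.3129)(0.5105 - 0.5837i)(0.9936) = (-0.1587 + 0.1815i)
|011⟩: (-0.3129)(0.5105 - 0.5837i)(0.1128) = (-0.01802 + 0.0206i)
|100⟩: (-0.4749 - 0.8226i)(0.6314)(0.9936) = (-0.2979 - 0.5161i)
|101⟩: (-0.4749 - 0.8226i)(0.6314)(0.1128) = (-0.03382 - 0.05859i)
|110⟩: (-0.4749 - 0.8226i)(0.5105 - 0.5837i)(0.9936) = (-0.718 - 0.1418i)
|111⟩: (-0.4749 - 0.8226i)(0.5105 - 0.5837i)(0.1128) = (-0.08151 - 0.0161i)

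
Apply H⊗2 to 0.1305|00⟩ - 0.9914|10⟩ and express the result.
-0.4305|00⟩ - 0.4305|01⟩ + 0.561|10⟩ + 0.561|11⟩

H⊗2 gives amp(|y⟩) = (1/2) Σ_x (−1)^(x·y) amp(|x⟩), where x·y is the number of positions in which both x and y have a 1.
|00⟩: (0.1305 - 0.9914)/2 = -0.4305
|01⟩: (0.1305 - 0.9914)/2 = -0.4305
|10⟩: (0.1305 + 0.9914)/2 = 0.561
|11⟩: (0.1305 + 0.9914)/2 = 0.561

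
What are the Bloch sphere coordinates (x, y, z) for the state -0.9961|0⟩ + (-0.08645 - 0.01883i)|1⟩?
(0.1722, 0.03751, 0.9844)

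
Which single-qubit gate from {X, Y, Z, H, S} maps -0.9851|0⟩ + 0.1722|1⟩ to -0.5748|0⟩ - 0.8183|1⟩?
H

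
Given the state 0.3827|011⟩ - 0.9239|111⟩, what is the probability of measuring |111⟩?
0.8536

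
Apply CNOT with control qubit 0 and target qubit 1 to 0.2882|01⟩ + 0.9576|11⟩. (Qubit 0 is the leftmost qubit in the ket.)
0.2882|01⟩ + 0.9576|10⟩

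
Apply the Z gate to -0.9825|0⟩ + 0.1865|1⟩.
-0.9825|0⟩ - 0.1865|1⟩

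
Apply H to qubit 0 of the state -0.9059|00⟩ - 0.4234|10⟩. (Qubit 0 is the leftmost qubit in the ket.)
-0.94|00⟩ - 0.3412|10⟩

H on qubit 0 mixes each pair of kets that differ only in qubit 0: amplitudes (a, b) of (|…0…⟩, |…1…⟩) become ((a + b)/√2, (a − b)/√2). Kets absent from the input have amplitude 0.
(|00⟩, |10⟩): (a, b) = (-0.9059, -0.4234) → (-0.94, -0.3412)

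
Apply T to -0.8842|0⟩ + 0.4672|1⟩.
-0.8842|0⟩ + (0.3304 + 0.3304i)|1⟩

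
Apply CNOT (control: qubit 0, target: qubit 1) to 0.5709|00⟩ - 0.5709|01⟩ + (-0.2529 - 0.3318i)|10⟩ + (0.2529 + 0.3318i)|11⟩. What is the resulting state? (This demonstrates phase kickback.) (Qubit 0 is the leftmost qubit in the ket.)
0.5709|00⟩ - 0.5709|01⟩ + (0.2529 + 0.3318i)|10⟩ + (-0.2529 - 0.3318i)|11⟩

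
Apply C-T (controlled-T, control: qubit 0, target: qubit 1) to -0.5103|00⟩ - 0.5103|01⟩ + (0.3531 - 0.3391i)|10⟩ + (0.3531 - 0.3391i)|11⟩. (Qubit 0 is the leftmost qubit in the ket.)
-0.5103|00⟩ - 0.5103|01⟩ + (0.3531 - 0.3391i)|10⟩ + (0.4895 + 0.009899i)|11⟩

C-T leaves the control-|0⟩ kets |00⟩, |01⟩ unchanged and applies T to qubit 1 on the control-|1⟩ pair (|10⟩, |11⟩).
T = [[1, 0], [0, (1/√2 + (1/√2)i)]].
With a = amp(|10⟩) = (0.3531 - 0.3391i) and b = amp(|11⟩) = (0.3531 - 0.3391i):
new amp(|10⟩) = (1)·a = (0.3531 - 0.3391i)
new amp(|11⟩) = (1/√2 + (1/√2)i)·b = (0.4895 + 0.009899i)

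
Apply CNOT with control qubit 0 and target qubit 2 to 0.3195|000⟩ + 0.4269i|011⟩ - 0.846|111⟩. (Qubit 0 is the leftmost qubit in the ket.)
0.3195|000⟩ + 0.4269i|011⟩ - 0.846|110⟩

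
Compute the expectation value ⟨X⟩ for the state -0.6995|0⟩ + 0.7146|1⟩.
-0.9997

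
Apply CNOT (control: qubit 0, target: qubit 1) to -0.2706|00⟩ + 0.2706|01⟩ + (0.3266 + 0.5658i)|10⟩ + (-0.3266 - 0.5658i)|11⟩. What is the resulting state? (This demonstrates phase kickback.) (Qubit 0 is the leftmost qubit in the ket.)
-0.2706|00⟩ + 0.2706|01⟩ + (-0.3266 - 0.5658i)|10⟩ + (0.3266 + 0.5658i)|11⟩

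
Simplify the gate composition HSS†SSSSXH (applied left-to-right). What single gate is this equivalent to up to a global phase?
Z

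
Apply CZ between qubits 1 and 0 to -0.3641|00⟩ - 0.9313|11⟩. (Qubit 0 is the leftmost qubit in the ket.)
-0.3641|00⟩ + 0.9313|11⟩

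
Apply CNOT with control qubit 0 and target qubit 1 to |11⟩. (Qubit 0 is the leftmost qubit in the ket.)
|10⟩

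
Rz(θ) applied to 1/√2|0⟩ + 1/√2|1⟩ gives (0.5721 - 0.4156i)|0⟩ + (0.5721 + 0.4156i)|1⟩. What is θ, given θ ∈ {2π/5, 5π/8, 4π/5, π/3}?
2π/5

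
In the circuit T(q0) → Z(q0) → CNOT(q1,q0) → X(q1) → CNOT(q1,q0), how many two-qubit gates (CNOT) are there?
2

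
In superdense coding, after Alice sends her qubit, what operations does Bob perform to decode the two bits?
CNOT (Alice's qubit controls Bob's), then H on Alice's qubit, then measure both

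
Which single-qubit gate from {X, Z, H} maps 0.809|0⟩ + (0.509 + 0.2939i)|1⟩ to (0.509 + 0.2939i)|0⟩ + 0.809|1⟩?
X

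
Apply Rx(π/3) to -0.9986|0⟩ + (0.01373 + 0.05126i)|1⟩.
(-0.8392 - 0.006865i)|0⟩ + (0.01189 + 0.5437i)|1⟩

Rx(π/3) = [[cos(θ/2), −i·sin(θ/2)], [−i·sin(θ/2), cos(θ/2)]]; θ = π/3, cos(θ/2) ≈ 0.866025, sin(θ/2) ≈ 0.5.
With a = amp(|0⟩) = -0.9986 and b = amp(|1⟩) = (0.01373 + 0.05126i):
new amp(|0⟩) = (0.866025)·a + (-0.5i)·b = (-0.8392 - 0.006865i)
new amp(|1⟩) = (-0.5i)·a + (0.866025)·b = (0.01189 + 0.5437i)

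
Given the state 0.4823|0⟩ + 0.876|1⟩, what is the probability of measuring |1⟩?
0.7674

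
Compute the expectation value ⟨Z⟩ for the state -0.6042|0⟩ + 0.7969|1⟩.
-0.27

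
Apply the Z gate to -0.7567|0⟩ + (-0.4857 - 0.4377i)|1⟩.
-0.7567|0⟩ + (0.4857 + 0.4377i)|1⟩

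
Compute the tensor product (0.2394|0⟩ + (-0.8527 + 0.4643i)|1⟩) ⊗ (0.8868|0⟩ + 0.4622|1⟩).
0.2123|00⟩ + 0.1107|01⟩ + (-0.7562 + 0.4117i)|10⟩ + (-0.3941 + 0.2146i)|11⟩

amp(|b₁b₂…⟩) = product of the factor amplitudes for bits b₁, b₂, …; only kets whose every factor amplitude is nonzero survive.
|00⟩: (0.2394)(0.8868) = 0.2123
|01⟩: (0.2394)(0.4622) = 0.1107
|10⟩: (-0.8527 + 0.4643i)(0.8868) = (-0.7562 + 0.4117i)
|11⟩: (-0.8527 + 0.4643i)(0.4622) = (-0.3941 + 0.2146i)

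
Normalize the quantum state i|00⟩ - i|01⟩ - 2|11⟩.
(1/√6)i|00⟩ - (1/√6)i|01⟩ - 0.8165|11⟩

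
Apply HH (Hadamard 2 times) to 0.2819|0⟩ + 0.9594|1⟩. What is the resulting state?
0.2819|0⟩ + 0.9594|1⟩

H² = I, so an even number of Hadamards cancels: H^2 = I and the state is unchanged.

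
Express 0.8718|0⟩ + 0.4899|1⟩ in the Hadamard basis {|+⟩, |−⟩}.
0.9629|+⟩ + 0.27|−⟩

With |ψ⟩ = α|0⟩ + β|1⟩, the Hadamard-basis coefficients are ⟨+|ψ⟩ = (α + β)/√2 and ⟨−|ψ⟩ = (α − β)/√2.
Here α = 0.8718, β = 0.4899: (α + β)/√2 = 0.9629, (α − β)/√2 = 0.27.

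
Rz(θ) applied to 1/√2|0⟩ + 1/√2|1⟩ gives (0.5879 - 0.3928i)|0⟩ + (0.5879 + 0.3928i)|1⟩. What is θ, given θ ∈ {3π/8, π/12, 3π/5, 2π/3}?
3π/8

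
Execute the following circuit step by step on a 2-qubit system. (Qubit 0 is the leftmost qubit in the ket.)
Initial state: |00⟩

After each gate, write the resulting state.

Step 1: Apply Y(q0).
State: i|10⟩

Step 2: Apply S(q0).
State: -|10⟩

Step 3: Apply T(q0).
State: (-1/√2 - (1/√2)i)|10⟩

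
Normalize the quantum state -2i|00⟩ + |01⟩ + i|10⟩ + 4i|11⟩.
-0.4264i|00⟩ + 0.2132|01⟩ + 0.2132i|10⟩ + 0.8528i|11⟩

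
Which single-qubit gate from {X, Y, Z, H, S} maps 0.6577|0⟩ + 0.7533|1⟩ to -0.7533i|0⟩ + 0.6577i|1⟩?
Y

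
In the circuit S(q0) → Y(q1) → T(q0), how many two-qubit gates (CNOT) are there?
0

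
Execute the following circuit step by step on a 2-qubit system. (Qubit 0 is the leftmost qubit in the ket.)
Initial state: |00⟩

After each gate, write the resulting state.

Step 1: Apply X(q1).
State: |01⟩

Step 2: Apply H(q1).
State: 1/√2|00⟩ - 1/√2|01⟩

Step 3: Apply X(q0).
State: 1/√2|10⟩ - 1/√2|11⟩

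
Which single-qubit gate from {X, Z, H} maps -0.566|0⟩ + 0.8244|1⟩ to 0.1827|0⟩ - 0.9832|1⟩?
H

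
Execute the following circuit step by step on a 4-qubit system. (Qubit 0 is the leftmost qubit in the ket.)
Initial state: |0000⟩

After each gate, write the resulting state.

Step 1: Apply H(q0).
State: 1/√2|0000⟩ + 1/√2|1000⟩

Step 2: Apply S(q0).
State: 1/√2|0000⟩ + (1/√2)i|1000⟩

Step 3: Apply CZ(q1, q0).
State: 1/√2|0000⟩ + (1/√2)i|1000⟩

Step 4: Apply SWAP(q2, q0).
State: 1/√2|0000⟩ + (1/√2)i|0010⟩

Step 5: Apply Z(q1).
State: 1/√2|0000⟩ + (1/√2)i|0010⟩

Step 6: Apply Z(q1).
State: 1/√2|0000⟩ + (1/√2)i|0010⟩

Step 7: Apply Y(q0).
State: (1/√2)i|1000⟩ - 1/√2|1010⟩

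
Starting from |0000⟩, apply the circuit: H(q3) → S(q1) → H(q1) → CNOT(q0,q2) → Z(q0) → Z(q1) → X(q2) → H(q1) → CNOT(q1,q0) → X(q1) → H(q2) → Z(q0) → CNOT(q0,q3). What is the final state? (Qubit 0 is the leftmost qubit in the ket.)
-1/2|1000⟩ - 1/2|1001⟩ + 1/2|1010⟩ + 1/2|1011⟩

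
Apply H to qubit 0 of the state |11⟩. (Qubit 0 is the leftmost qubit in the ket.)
1/√2|01⟩ - 1/√2|11⟩

H on qubit 0 mixes each pair of kets that differ only in qubit 0: amplitudes (a, b) of (|…0…⟩, |…1…⟩) become ((a + b)/√2, (a − b)/√2). Kets absent from the input have amplitude 0.
(|01⟩, |11⟩): (a, b) = (0, 1) → (1/√2, -1/√2)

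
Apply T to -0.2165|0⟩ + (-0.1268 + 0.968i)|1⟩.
-0.2165|0⟩ + (-0.7741 + 0.5948i)|1⟩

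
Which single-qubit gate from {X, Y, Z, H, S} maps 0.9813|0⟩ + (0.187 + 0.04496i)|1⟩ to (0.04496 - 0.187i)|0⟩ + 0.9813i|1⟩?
Y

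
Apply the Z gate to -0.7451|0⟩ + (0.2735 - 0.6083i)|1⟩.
-0.7451|0⟩ + (-0.2735 + 0.6083i)|1⟩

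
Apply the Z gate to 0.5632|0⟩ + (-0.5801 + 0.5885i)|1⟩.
0.5632|0⟩ + (0.5801 - 0.5885i)|1⟩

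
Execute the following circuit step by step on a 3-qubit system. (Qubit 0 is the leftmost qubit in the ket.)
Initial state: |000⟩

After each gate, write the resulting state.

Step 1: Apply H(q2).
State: 1/√2|000⟩ + 1/√2|001⟩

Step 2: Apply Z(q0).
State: 1/√2|000⟩ + 1/√2|001⟩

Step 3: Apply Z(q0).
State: 1/√2|000⟩ + 1/√2|001⟩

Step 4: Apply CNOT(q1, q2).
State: 1/√2|000⟩ + 1/√2|001⟩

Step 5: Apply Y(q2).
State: -(1/√2)i|000⟩ + (1/√2)i|001⟩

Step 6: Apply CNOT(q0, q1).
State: -(1/√2)i|000⟩ + (1/√2)i|001⟩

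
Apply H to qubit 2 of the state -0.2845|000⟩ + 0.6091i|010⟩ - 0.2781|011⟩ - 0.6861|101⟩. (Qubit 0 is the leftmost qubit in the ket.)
-0.2012|000⟩ - 0.2012|001⟩ + (-0.1966 + 0.4307i)|010⟩ + (0.1966 + 0.4307i)|011⟩ - 0.4851|100⟩ + 0.4851|101⟩

H on qubit 2 mixes each pair of kets that differ only in qubit 2: amplitudes (a, b) of (|…0…⟩, |…1…⟩) become ((a + b)/√2, (a − b)/√2). Kets absent from the input have amplitude 0.
(|000⟩, |001⟩): (a, b) = (-0.2845, 0) → (-0.2012, -0.2012)
(|010⟩, |011⟩): (a, b) = (0.6091i, -0.2781) → ((-0.1966 + 0.4307i), (0.1966 + 0.4307i))
(|100⟩, |101⟩): (a, b) = (0, -0.6861) → (-0.4851, 0.4851)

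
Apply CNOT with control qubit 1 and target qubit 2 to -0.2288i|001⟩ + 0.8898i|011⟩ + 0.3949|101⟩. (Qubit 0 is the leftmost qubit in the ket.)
-0.2288i|001⟩ + 0.8898i|010⟩ + 0.3949|101⟩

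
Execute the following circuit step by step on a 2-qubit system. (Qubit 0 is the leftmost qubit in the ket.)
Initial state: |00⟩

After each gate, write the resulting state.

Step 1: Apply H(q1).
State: 1/√2|00⟩ + 1/√2|01⟩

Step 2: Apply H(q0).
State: 1/2|00⟩ + 1/2|01⟩ + 1/2|10⟩ + 1/2|11⟩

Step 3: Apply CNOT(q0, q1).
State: 1/2|00⟩ + 1/2|01⟩ + 1/2|10⟩ + 1/2|11⟩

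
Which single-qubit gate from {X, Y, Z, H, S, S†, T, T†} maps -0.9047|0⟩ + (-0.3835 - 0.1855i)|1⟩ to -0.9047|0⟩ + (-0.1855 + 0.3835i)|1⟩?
S†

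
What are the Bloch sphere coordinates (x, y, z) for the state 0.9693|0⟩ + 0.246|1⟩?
(0.4769, 0, 0.879)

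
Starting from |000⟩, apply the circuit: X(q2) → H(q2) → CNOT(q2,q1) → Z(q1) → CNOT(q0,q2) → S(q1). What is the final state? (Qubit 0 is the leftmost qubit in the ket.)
1/√2|000⟩ + (1/√2)i|011⟩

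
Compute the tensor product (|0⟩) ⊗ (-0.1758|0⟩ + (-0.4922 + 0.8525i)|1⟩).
-0.1758|00⟩ + (-0.4922 + 0.8525i)|01⟩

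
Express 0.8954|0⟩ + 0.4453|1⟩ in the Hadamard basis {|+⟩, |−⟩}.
0.948|+⟩ + 0.3183|−⟩

With |ψ⟩ = α|0⟩ + β|1⟩, the Hadamard-basis coefficients are ⟨+|ψ⟩ = (α + β)/√2 and ⟨−|ψ⟩ = (α − β)/√2.
Here α = 0.8954, β = 0.4453: (α + β)/√2 = 0.948, (α − β)/√2 = 0.3183.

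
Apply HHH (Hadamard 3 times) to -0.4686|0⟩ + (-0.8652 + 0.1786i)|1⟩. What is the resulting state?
(-0.9431 + 0.1263i)|0⟩ + (0.2804 - 0.1263i)|1⟩

H² = I, so H^3 = H: a single Hadamard. With (a, b) = (-0.4686, (-0.8652 + 0.1786i)), H gives ((a + b)/√2, (a − b)/√2) = ((-0.9431 + 0.1263i), (0.2804 - 0.1263i)).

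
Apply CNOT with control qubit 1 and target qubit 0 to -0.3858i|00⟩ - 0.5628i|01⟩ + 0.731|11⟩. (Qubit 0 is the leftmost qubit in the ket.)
-0.3858i|00⟩ + 0.731|01⟩ - 0.5628i|11⟩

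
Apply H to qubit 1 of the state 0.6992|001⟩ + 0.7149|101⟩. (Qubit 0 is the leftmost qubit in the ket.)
0.4944|001⟩ + 0.4944|011⟩ + 0.5055|101⟩ + 0.5055|111⟩

H on qubit 1 mixes each pair of kets that differ only in qubit 1: amplitudes (a, b) of (|…0…⟩, |…1…⟩) become ((a + b)/√2, (a − b)/√2). Kets absent from the input have amplitude 0.
(|001⟩, |011⟩): (a, b) = (0.6992, 0) → (0.4944, 0.4944)
(|101⟩, |111⟩): (a, b) = (0.7149, 0) → (0.5055, 0.5055)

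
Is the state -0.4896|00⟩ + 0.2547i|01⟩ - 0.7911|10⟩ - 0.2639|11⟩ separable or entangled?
Entangled

Writing the state as a|00⟩ + b|01⟩ + c|10⟩ + d|11⟩, it is a product state iff ad − bc = 0.
Here (a, b, c, d) = (-0.4896, 0.2547i, -0.7911, -0.2639): ad − bc = (-0.4896)(-0.2639) − (0.2547i)(-0.7911) = (0.1292 + 0.2015i) ≠ 0, so the state is entangled.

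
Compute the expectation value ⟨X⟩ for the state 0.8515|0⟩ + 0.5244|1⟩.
0.8931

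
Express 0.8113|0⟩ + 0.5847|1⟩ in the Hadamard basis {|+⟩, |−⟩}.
0.9871|+⟩ + 0.1602|−⟩

With |ψ⟩ = α|0⟩ + β|1⟩, the Hadamard-basis coefficients are ⟨+|ψ⟩ = (α + β)/√2 and ⟨−|ψ⟩ = (α − β)/√2.
Here α = 0.8113, β = 0.5847: (α + β)/√2 = 0.9871, (α − β)/√2 = 0.1602.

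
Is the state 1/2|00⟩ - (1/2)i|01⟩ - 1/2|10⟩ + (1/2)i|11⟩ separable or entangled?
Separable

Writing the state as a|00⟩ + b|01⟩ + c|10⟩ + d|11⟩, it is a product state iff ad − bc = 0.
Here (a, b, c, d) = (1/2, -(1/2)i, -1/2, (1/2)i): ad − bc = (1/2)((1/2)i) − (-(1/2)i)(-1/2) = 0, so the state is separable.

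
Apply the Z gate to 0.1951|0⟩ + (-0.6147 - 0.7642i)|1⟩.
0.1951|0⟩ + (0.6147 + 0.7642i)|1⟩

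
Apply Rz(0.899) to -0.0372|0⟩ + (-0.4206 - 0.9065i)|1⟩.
(-0.0335 + 0.01616i)|0⟩ + (0.01507 - 0.9992i)|1⟩

Rz(0.899) = [[e^(−iθ/2), 0], [0, e^(iθ/2)]] with e^(±iθ/2) = cos(θ/2) ± i·sin(θ/2); θ = 0.899, cos(θ/2) ≈ 0.900664, sin(θ/2) ≈ 0.434515.
With a = amp(|0⟩) = -0.0372 and b = amp(|1⟩) = (-0.4206 - 0.9065i):
new amp(|0⟩) = (0.900664 - 0.434515i)·a = (-0.0335 + 0.01616i)
new amp(|1⟩) = (0.900664 + 0.434515i)·b = (0.01507 - 0.9992i)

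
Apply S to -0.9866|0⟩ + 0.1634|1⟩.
-0.9866|0⟩ + 0.1634i|1⟩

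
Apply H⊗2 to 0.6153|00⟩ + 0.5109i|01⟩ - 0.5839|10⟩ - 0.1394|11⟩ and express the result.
(-0.054 + 0.2555i)|00⟩ + (0.0854 - 0.2555i)|01⟩ + (0.6693 + 0.2555i)|10⟩ + (0.5299 - 0.2555i)|11⟩

H⊗2 gives amp(|y⟩) = (1/2) Σ_x (−1)^(x·y) amp(|x⟩), where x·y is the number of positions in which both x and y have a 1.
|00⟩: (0.6153 + 0.5109i - 0.5839 - 0.1394)/2 = (-0.054 + 0.2555i)
|01⟩: (0.6153 - 0.5109i - 0.5839 + 0.1394)/2 = (0.0854 - 0.2555i)
|10⟩: (0.6153 + 0.5109i + 0.5839 + 0.1394)/2 = (0.6693 + 0.2555i)
|11⟩: (0.6153 - 0.5109i + 0.5839 - 0.1394)/2 = (0.5299 - 0.2555i)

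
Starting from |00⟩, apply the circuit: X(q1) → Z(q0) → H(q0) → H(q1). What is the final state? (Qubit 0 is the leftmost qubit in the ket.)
1/2|00⟩ - 1/2|01⟩ + 1/2|10⟩ - 1/2|11⟩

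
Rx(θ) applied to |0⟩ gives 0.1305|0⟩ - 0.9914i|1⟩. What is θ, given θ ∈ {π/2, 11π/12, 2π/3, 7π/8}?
11π/12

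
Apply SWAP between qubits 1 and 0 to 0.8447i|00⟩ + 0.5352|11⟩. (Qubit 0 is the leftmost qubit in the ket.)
0.8447i|00⟩ + 0.5352|11⟩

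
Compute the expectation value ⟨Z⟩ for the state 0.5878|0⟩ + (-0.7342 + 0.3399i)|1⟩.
-0.3091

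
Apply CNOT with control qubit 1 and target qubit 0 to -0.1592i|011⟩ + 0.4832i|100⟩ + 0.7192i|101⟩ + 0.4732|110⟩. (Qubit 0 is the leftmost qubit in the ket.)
0.4732|010⟩ + 0.4832i|100⟩ + 0.7192i|101⟩ - 0.1592i|111⟩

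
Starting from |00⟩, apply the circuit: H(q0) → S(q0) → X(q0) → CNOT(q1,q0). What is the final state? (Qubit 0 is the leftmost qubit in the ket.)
(1/√2)i|00⟩ + 1/√2|10⟩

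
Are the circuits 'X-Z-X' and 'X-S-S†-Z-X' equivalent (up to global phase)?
Yes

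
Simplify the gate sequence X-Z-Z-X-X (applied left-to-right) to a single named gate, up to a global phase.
X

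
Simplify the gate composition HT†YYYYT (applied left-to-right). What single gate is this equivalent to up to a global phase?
H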